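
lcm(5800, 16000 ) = 464000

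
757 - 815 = -58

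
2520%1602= 918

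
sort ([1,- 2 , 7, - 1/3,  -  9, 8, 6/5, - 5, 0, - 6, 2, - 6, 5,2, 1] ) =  [ - 9, - 6,-6, - 5, - 2, - 1/3,0, 1,1,6/5, 2,2,5,7, 8] 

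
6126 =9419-3293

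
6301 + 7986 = 14287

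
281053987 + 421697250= 702751237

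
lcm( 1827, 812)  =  7308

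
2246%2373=2246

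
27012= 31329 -4317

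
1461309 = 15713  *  93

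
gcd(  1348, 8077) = 1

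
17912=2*8956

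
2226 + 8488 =10714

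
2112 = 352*6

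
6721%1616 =257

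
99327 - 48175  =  51152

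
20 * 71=1420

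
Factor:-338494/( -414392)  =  611/748 = 2^( - 2)*11^( - 1 ) * 13^1*17^( - 1)*47^1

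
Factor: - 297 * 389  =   - 3^3 * 11^1*389^1=- 115533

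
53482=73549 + - 20067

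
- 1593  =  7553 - 9146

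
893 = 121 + 772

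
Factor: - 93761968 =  - 2^4*5860123^1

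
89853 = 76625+13228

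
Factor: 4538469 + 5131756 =9670225 = 5^2*386809^1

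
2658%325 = 58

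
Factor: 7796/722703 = 2^2*3^(-1)*19^( - 1 )*31^(-1)*409^( - 1)*1949^1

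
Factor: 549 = 3^2*61^1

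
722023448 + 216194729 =938218177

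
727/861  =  727/861 = 0.84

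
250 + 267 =517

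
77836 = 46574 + 31262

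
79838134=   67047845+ 12790289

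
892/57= 892/57 =15.65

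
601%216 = 169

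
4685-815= 3870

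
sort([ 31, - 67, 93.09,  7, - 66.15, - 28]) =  [ - 67, - 66.15,-28, 7, 31, 93.09]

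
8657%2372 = 1541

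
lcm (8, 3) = 24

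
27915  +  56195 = 84110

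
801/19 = 42+3/19 = 42.16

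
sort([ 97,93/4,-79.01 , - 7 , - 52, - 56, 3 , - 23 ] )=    [ - 79.01, - 56, - 52,  -  23, -7,3, 93/4,97]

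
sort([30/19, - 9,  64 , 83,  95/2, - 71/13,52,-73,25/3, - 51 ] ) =[ - 73,-51, - 9,- 71/13,30/19,25/3, 95/2,52, 64,83]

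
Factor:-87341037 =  - 3^1*7^1*4159097^1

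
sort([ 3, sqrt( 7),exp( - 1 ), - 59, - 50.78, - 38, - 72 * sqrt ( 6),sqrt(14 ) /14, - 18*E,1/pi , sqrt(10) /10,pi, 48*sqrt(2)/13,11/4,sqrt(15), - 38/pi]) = [-72*sqrt(6), - 59, - 50.78, - 18*E, - 38, - 38/pi , sqrt ( 14 )/14,sqrt(10)/10 , 1/pi, exp( - 1 ),sqrt(7),11/4,  3, pi,  sqrt (15),48*sqrt(2)/13]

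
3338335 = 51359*65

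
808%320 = 168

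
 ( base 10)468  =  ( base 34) DQ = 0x1D4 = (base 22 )l6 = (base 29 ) g4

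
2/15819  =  2/15819= 0.00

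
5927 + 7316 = 13243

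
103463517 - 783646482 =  - 680182965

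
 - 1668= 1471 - 3139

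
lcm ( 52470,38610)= 2046330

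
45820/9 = 5091 + 1/9 =5091.11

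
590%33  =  29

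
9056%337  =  294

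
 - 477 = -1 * 477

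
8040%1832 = 712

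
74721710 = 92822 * 805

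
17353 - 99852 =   -  82499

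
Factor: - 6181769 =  - 11^2*47^1*1087^1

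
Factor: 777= 3^1*7^1 * 37^1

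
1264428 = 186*6798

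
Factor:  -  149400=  -2^3 * 3^2*5^2*83^1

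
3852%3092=760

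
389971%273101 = 116870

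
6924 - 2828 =4096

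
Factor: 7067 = 37^1 * 191^1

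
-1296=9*(- 144)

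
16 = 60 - 44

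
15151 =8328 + 6823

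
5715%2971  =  2744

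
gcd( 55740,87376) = 4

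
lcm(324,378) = 2268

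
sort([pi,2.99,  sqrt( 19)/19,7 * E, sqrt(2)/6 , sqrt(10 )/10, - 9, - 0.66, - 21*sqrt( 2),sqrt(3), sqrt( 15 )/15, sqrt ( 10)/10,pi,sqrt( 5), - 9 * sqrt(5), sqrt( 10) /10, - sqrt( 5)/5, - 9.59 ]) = [ -21*sqrt( 2), - 9*sqrt( 5), - 9.59, - 9, - 0.66,-sqrt(5)/5,sqrt( 19 ) /19,sqrt( 2 ) /6, sqrt(15)/15,sqrt( 10)/10, sqrt( 10)/10,sqrt( 10)/10,sqrt( 3 ), sqrt( 5),2.99,  pi,pi, 7*E ]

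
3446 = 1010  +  2436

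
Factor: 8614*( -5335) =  - 45955690 = - 2^1*5^1 * 11^1*59^1*73^1*97^1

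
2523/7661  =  2523/7661= 0.33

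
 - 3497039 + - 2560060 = -6057099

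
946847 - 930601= 16246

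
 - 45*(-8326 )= 374670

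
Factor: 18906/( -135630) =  -3^(-1)*5^( - 1 )*11^( - 1 )*23^1 = - 23/165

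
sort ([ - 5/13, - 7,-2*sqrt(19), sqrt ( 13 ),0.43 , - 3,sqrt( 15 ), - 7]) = [ - 2*sqrt( 19 ), - 7 , - 7,-3,  -  5/13,0.43,sqrt( 13 ), sqrt ( 15 ) ]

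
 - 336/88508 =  - 12/3161 = - 0.00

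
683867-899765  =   - 215898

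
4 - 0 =4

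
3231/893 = 3231/893 = 3.62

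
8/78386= 4/39193 = 0.00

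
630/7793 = 630/7793 = 0.08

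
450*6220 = 2799000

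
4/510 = 2/255 = 0.01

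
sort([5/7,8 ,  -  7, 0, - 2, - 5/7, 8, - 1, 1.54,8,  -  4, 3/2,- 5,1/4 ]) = [-7, - 5, - 4, - 2, - 1, - 5/7, 0, 1/4, 5/7  ,  3/2,1.54, 8 , 8, 8] 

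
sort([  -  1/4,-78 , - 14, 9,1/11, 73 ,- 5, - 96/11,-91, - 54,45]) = [-91, -78,-54, -14, - 96/11, - 5, - 1/4,1/11, 9, 45, 73 ] 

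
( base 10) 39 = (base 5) 124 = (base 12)33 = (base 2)100111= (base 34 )15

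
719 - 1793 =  - 1074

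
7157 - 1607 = 5550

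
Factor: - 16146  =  -2^1*3^3*13^1*23^1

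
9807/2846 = 9807/2846= 3.45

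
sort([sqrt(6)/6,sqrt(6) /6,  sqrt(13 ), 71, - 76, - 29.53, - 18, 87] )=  [-76, - 29.53,  -  18,sqrt(6) /6, sqrt(6)/6, sqrt (13), 71, 87]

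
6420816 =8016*801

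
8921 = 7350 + 1571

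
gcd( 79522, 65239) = 1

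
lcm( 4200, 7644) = 382200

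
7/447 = 7/447 = 0.02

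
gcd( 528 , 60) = 12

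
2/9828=1/4914  =  0.00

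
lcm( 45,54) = 270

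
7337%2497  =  2343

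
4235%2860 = 1375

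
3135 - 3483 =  - 348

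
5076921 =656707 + 4420214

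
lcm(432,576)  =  1728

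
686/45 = 686/45 = 15.24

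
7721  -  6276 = 1445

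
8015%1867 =547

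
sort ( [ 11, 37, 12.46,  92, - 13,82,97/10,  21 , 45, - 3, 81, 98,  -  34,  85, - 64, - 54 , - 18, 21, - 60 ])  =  [  -  64 , - 60,  -  54, - 34, - 18 ,  -  13,  -  3,97/10,11,12.46, 21, 21, 37 , 45,81,82 , 85,92 , 98]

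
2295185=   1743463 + 551722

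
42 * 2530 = 106260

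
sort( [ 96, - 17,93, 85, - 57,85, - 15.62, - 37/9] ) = [ -57, - 17, - 15.62, - 37/9,85,85 , 93,96] 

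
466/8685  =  466/8685 = 0.05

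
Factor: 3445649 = 3445649^1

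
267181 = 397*673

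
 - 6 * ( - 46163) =276978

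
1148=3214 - 2066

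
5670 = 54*105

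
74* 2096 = 155104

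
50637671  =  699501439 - 648863768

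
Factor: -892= - 2^2*223^1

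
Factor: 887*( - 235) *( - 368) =76707760 = 2^4*5^1*23^1*47^1*887^1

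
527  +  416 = 943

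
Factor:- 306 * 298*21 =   -  1914948 = - 2^2*3^3*7^1*17^1*149^1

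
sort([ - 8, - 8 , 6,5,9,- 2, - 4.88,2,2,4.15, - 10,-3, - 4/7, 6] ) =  [ - 10, - 8,- 8, - 4.88, - 3, - 2, - 4/7,2,2,  4.15,  5, 6, 6,9 ]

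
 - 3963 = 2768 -6731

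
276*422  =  116472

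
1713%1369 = 344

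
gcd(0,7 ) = 7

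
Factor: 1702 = 2^1 * 23^1*37^1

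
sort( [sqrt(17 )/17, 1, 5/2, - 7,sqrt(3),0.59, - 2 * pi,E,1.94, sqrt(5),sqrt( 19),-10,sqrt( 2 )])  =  [-10, - 7 , - 2 * pi , sqrt( 17)/17, 0.59,1, sqrt(2),sqrt(3),  1.94, sqrt(5),5/2,E,  sqrt(19) ] 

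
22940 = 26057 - 3117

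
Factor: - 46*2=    - 92 = - 2^2*23^1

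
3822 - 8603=  -  4781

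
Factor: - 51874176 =  -  2^7 *3^1*135089^1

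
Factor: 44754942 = 2^1*3^1*103^1 * 139^1*521^1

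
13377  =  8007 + 5370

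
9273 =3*3091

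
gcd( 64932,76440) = 84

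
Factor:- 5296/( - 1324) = 4 = 2^2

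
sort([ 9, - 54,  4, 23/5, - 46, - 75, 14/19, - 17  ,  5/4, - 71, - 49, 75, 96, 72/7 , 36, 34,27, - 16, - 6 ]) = [-75, - 71, - 54, - 49, - 46, - 17, - 16, - 6,14/19, 5/4, 4, 23/5,9, 72/7, 27, 34, 36,75,  96 ] 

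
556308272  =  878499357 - 322191085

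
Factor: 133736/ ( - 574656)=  - 2^(-3 )*3^( - 1)*41^( - 1 )*229^1 =- 229/984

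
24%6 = 0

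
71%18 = 17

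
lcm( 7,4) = 28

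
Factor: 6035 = 5^1*17^1*71^1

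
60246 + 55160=115406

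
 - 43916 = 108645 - 152561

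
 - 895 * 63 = - 56385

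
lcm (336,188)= 15792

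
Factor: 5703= 3^1  *  1901^1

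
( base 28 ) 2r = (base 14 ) 5D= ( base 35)2D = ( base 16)53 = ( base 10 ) 83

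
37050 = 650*57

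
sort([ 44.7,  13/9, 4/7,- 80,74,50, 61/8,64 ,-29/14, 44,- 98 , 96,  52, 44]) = [-98, - 80, - 29/14,4/7, 13/9,61/8 , 44 , 44,44.7, 50,  52 , 64, 74,96]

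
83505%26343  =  4476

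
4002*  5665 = 22671330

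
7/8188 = 7/8188= 0.00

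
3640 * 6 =21840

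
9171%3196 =2779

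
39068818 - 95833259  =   - 56764441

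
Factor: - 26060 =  - 2^2*5^1 * 1303^1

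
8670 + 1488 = 10158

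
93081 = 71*1311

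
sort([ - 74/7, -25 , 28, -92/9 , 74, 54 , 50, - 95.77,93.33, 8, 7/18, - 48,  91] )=[ - 95.77 , - 48 , - 25, - 74/7,  -  92/9, 7/18, 8 , 28,50,54, 74,91,  93.33] 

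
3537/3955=3537/3955=0.89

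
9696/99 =3232/33 = 97.94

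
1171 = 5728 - 4557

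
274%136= 2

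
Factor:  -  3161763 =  - 3^2*11^1*109^1 *293^1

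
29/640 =29/640 = 0.05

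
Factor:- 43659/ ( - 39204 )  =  49/44= 2^( - 2)*7^2 *11^( - 1)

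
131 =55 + 76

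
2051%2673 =2051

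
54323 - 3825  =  50498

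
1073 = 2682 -1609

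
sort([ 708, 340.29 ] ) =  [ 340.29, 708]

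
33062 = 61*542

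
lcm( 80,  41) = 3280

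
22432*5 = 112160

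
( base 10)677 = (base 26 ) 101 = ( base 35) jc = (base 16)2a5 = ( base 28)o5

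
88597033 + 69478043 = 158075076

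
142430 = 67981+74449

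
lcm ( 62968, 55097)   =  440776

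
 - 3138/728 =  - 1569/364 = - 4.31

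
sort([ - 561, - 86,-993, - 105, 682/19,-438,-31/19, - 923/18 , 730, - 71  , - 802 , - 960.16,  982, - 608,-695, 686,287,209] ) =[ - 993,-960.16,- 802,-695, -608, - 561, - 438, -105, - 86,  -  71, - 923/18, -31/19,682/19, 209,287,686,730, 982] 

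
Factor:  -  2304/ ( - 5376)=3^1*7^( - 1 ) = 3/7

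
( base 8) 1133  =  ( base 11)4a9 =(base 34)hp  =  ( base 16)25B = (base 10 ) 603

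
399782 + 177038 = 576820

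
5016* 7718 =38713488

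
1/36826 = 1/36826 = 0.00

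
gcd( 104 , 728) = 104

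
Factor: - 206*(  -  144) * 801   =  2^5*3^4*89^1*103^1= 23760864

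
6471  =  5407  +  1064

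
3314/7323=3314/7323 = 0.45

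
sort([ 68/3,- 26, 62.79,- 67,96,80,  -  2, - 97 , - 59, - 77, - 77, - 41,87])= [ - 97 , - 77, - 77, -67 ,-59, - 41, - 26 , - 2 , 68/3, 62.79, 80, 87 , 96]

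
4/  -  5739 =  - 4/5739 = - 0.00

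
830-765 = 65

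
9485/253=37+124/253 = 37.49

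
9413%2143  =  841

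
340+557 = 897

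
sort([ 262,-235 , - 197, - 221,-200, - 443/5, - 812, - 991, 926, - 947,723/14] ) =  [ - 991, - 947, - 812, - 235, - 221, - 200, - 197, - 443/5, 723/14, 262, 926 ] 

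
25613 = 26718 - 1105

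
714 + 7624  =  8338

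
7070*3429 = 24243030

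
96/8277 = 32/2759 = 0.01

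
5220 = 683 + 4537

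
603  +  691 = 1294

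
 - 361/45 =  - 361/45= - 8.02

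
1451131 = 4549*319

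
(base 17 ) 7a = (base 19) 6f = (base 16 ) 81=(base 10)129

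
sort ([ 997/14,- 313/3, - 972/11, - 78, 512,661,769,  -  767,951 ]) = [-767,- 313/3,  -  972/11, - 78,997/14,512,661,769,951]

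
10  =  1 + 9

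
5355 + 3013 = 8368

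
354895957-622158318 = - 267262361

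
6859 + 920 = 7779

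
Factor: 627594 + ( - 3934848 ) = - 3307254 = - 2^1*3^1*19^1* 67^1*433^1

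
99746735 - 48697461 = 51049274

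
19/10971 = 19/10971 = 0.00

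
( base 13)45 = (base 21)2F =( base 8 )71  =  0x39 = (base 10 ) 57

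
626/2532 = 313/1266= 0.25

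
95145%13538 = 379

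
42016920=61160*687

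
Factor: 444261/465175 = 3^1*5^( - 2 ) *17^1*23^( - 1 )* 31^1*281^1*809^( - 1) 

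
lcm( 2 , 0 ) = 0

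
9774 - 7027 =2747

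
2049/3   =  683 = 683.00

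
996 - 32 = 964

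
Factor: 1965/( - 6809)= - 3^1*5^1* 11^( - 1)*131^1*619^( - 1) 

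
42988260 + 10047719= 53035979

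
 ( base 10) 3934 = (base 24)6jm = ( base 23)7A1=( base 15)1274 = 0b111101011110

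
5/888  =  5/888 = 0.01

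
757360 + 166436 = 923796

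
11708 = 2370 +9338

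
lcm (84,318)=4452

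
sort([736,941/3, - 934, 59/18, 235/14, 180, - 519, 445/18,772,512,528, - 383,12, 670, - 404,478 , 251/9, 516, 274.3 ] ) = [ - 934, - 519, - 404, - 383,59/18 , 12,235/14, 445/18,251/9 , 180, 274.3,941/3, 478,512, 516, 528,670,  736,  772] 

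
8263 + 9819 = 18082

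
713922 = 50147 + 663775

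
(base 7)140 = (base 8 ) 115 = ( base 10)77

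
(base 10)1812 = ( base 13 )A95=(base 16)714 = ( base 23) 39i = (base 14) 936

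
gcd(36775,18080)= 5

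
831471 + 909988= 1741459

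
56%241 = 56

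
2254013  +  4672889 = 6926902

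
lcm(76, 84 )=1596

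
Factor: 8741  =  8741^1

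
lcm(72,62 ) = 2232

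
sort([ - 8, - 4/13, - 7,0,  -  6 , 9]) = [-8 , - 7, - 6 , - 4/13,0,9] 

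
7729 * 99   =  765171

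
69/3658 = 69/3658 = 0.02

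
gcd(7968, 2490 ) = 498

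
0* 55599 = 0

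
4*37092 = 148368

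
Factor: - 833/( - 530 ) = 2^(  -  1)*5^(-1) * 7^2*17^1 * 53^( -1)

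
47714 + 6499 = 54213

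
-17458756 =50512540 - 67971296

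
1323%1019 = 304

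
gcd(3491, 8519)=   1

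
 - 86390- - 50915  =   - 35475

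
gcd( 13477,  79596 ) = 1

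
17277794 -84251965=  - 66974171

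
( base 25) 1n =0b110000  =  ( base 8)60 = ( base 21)26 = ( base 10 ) 48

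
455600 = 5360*85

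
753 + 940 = 1693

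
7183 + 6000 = 13183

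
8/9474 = 4/4737 =0.00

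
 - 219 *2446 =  - 535674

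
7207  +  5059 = 12266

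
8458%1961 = 614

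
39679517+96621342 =136300859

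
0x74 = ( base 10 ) 116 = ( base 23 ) 51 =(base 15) 7b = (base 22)56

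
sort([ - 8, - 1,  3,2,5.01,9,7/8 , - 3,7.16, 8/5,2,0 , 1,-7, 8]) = [ - 8, - 7, -3,  -  1 , 0,7/8, 1,8/5,2,2,  3,5.01 , 7.16, 8, 9]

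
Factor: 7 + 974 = 981 = 3^2*109^1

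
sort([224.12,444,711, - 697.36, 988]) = [ - 697.36, 224.12, 444, 711,988 ]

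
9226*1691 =15601166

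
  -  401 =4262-4663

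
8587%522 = 235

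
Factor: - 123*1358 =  - 2^1*3^1*7^1*41^1*97^1= - 167034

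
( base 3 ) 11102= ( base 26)4F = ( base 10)119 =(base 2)1110111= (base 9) 142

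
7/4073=7/4073 = 0.00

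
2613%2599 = 14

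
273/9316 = 273/9316 = 0.03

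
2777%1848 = 929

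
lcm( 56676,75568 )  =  226704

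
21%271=21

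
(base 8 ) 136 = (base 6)234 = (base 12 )7a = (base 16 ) 5e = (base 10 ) 94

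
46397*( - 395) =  - 18326815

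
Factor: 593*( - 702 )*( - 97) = 40379742 = 2^1*3^3 *13^1*97^1*593^1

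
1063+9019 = 10082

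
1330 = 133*10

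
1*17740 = 17740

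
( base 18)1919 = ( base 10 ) 8775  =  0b10001001000111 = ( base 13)3CC0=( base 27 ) C10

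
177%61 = 55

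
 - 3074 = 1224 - 4298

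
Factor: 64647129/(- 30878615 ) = - 3^1*5^(-1 )*61^1 * 661^( - 1 )*9343^(  -  1 )*353263^1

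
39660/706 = 19830/353= 56.18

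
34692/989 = 35+77/989 = 35.08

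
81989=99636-17647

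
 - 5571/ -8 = 696 + 3/8 = 696.38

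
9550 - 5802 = 3748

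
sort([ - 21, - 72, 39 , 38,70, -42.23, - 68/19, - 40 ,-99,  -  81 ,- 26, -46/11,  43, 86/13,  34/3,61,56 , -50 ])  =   [ - 99, - 81,  -  72,-50, - 42.23, - 40, - 26, - 21, - 46/11,- 68/19, 86/13,34/3, 38, 39,43, 56,  61, 70 ] 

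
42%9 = 6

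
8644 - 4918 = 3726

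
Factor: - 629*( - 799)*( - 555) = - 3^1 * 5^1*17^2*37^2* 47^1 =- 278926905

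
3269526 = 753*4342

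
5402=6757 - 1355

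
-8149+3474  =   - 4675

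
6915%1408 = 1283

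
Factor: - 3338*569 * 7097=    - 2^1*47^1*151^1*569^1  *  1669^1 = - 13479488234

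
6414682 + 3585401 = 10000083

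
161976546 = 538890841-376914295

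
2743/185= 2743/185 = 14.83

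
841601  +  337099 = 1178700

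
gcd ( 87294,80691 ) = 3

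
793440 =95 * 8352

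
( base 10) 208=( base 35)5X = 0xd0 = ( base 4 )3100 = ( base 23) 91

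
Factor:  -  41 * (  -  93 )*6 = 2^1*3^2*31^1*41^1 = 22878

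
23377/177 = 132+13/177  =  132.07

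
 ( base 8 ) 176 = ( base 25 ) 51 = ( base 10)126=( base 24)56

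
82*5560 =455920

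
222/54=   4 + 1/9 = 4.11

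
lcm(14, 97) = 1358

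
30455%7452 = 647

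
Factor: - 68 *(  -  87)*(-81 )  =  -2^2*3^5*17^1*29^1 = - 479196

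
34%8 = 2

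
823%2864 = 823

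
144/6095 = 144/6095=0.02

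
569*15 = 8535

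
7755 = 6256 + 1499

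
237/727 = 237/727 = 0.33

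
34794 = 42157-7363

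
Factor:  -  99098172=-2^2*3^2*257^1*10711^1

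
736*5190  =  3819840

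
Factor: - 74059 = - 31^1*2389^1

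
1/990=1/990= 0.00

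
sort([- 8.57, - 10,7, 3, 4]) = [ - 10, - 8.57, 3, 4, 7]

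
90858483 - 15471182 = 75387301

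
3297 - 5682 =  - 2385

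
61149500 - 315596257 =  - 254446757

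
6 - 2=4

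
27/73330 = 27/73330 =0.00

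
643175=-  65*(- 9895) 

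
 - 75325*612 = -46098900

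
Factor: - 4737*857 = - 3^1*857^1*1579^1 = - 4059609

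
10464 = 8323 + 2141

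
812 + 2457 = 3269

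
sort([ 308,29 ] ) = [ 29, 308]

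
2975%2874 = 101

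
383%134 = 115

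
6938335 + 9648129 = 16586464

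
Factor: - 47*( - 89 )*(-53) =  - 47^1*53^1*89^1 = -221699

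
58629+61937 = 120566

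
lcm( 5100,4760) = 71400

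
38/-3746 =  - 1 + 1854/1873 = - 0.01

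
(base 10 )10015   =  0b10011100011111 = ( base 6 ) 114211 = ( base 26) el5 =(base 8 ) 23437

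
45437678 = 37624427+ 7813251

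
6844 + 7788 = 14632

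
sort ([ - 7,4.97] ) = [ - 7, 4.97]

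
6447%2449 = 1549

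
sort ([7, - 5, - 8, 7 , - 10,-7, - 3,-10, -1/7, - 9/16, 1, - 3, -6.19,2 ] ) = [-10, - 10, - 8, - 7, - 6.19,-5, - 3,  -  3,-9/16, - 1/7,1,2,7, 7 ]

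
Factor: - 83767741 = -37^2*43^1*1423^1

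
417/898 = 417/898 = 0.46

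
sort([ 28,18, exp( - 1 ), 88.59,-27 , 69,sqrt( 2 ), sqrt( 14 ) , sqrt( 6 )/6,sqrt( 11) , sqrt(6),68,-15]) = [ - 27,-15,exp( - 1 ),sqrt( 6 )/6,sqrt( 2),sqrt( 6),sqrt( 11),  sqrt( 14),18,28,68, 69 , 88.59]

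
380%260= 120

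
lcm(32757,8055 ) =491355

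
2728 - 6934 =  - 4206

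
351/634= 351/634= 0.55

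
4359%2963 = 1396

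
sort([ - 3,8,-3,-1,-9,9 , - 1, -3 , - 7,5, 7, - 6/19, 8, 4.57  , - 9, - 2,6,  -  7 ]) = [ - 9 , - 9,-7,  -  7,  -  3  , -3,  -  3,  -  2,  -  1,  -  1,- 6/19,4.57,5 , 6,7,8,8,9 ] 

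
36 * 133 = 4788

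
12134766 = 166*73101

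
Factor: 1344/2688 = 2^(-1 ) = 1/2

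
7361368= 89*82712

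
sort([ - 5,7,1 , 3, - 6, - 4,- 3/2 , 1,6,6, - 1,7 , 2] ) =[ - 6, - 5,-4,-3/2,- 1, 1,1,2,3,6,6,7,7]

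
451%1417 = 451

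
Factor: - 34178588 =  - 2^2*29^1*47^1 * 6269^1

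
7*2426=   16982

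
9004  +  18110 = 27114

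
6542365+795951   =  7338316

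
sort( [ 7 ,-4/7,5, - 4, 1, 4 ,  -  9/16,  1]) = [ - 4, - 4/7, - 9/16, 1,1, 4 , 5, 7]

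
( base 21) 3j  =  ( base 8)122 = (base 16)52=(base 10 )82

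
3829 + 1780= 5609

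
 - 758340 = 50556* ( - 15 )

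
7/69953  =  7/69953 =0.00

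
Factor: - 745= - 5^1*149^1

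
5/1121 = 5/1121= 0.00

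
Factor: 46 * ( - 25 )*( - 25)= 28750= 2^1*5^4*23^1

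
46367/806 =57 + 425/806 = 57.53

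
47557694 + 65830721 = 113388415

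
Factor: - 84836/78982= - 2^1*17^ ( - 1)*23^( - 1)*101^ ( - 1 )*127^1 * 167^1 = - 42418/39491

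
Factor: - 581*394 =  - 2^1*7^1 * 83^1*197^1=- 228914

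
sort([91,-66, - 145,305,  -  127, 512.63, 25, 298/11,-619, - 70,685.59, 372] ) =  [-619 , - 145, - 127 , - 70,- 66 , 25, 298/11,91, 305,372,512.63,685.59]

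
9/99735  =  3/33245= 0.00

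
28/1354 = 14/677 = 0.02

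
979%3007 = 979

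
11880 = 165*72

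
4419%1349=372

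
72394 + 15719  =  88113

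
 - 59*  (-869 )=51271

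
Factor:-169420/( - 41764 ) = 5^1*43^1*53^( - 1 ) =215/53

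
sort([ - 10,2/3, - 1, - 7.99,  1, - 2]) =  [ - 10, - 7.99, - 2, - 1, 2/3, 1 ] 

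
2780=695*4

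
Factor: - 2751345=-3^2*5^1*61141^1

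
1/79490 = 1/79490 = 0.00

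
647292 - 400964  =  246328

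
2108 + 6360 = 8468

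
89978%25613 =13139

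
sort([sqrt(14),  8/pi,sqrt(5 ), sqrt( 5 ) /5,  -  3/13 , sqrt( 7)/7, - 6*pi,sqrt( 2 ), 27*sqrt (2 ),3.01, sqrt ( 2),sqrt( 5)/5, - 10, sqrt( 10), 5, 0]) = [ - 6*pi, - 10, - 3/13, 0, sqrt( 7 ) /7, sqrt( 5)/5,  sqrt( 5 ) /5,sqrt ( 2 ),sqrt( 2 ), sqrt( 5), 8/pi,3.01, sqrt(10), sqrt (14 ), 5, 27* sqrt( 2 )]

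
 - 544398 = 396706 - 941104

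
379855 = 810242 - 430387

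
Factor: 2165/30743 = 5/71 = 5^1*71^( - 1)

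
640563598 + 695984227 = 1336547825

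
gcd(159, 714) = 3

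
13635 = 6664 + 6971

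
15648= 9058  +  6590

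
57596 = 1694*34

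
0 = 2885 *0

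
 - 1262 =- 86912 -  - 85650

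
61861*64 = 3959104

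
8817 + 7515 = 16332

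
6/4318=3/2159 = 0.00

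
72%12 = 0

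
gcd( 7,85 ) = 1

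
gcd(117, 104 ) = 13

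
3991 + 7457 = 11448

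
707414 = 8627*82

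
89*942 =83838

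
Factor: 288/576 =2^( - 1) = 1/2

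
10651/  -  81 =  - 132 + 41/81 = - 131.49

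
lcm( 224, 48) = 672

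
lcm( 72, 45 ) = 360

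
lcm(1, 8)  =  8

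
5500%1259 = 464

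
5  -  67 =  - 62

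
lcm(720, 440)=7920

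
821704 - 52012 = 769692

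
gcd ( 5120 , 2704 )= 16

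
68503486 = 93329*734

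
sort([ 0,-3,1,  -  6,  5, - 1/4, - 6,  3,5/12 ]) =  [-6, - 6,  -  3,-1/4, 0, 5/12,1,3, 5]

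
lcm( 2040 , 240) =4080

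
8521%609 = 604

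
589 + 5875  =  6464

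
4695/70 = 67 + 1/14 = 67.07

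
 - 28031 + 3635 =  - 24396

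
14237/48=14237/48 = 296.60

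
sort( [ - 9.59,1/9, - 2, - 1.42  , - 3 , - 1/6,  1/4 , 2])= [ - 9.59, - 3,-2, - 1.42, - 1/6,1/9,  1/4, 2 ] 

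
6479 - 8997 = - 2518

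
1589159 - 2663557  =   - 1074398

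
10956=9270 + 1686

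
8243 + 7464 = 15707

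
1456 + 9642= 11098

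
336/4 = 84=84.00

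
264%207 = 57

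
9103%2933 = 304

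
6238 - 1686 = 4552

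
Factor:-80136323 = -113^1*211^1*3361^1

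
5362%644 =210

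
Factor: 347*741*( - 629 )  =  -161732883=   - 3^1*13^1*17^1*19^1 * 37^1*347^1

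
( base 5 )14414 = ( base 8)2322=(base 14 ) 642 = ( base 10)1234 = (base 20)31E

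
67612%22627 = 22358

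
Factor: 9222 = 2^1*3^1*29^1*53^1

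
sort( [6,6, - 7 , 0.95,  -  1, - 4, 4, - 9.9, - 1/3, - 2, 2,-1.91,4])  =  [ - 9.9,-7, - 4, - 2, - 1.91 , - 1, - 1/3 , 0.95, 2,4,  4, 6, 6 ] 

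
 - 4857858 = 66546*( - 73 ) 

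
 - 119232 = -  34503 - 84729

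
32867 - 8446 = 24421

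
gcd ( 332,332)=332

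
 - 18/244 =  - 9/122 =- 0.07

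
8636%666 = 644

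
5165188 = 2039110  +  3126078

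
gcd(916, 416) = 4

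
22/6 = 11/3 = 3.67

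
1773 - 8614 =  - 6841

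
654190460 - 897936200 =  - 243745740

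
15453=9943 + 5510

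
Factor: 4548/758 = 2^1*3^1=   6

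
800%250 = 50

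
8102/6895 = 1 + 1207/6895 = 1.18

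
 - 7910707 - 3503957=-11414664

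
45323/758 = 45323/758 =59.79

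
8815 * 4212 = 37128780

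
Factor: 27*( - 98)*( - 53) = 140238  =  2^1 * 3^3 * 7^2*53^1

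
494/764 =247/382 = 0.65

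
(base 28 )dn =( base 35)B2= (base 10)387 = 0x183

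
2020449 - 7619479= - 5599030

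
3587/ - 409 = -9 + 94/409= -8.77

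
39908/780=51 + 32/195=51.16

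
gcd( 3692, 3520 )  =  4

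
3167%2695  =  472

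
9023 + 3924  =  12947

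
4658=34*137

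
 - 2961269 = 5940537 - 8901806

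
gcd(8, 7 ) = 1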